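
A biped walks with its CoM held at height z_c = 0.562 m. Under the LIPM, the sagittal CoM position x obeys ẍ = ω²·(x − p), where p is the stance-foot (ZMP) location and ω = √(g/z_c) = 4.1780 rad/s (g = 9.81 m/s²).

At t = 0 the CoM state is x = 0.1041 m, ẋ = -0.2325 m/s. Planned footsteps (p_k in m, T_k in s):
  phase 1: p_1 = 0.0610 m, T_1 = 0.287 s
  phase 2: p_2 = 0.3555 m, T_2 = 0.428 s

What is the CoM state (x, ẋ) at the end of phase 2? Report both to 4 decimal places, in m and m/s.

phase 1: p=0.0610, T=0.287, ωT=1.199086, cosh=1.809277, sinh=1.507807; start (x,ẋ)=(0.104100, -0.232500) → end (x,ẋ)=(0.055072, -0.149143)
phase 2: p=0.3555, T=0.428, ωT=1.788184, cosh=3.072925, sinh=2.905661; start (x,ẋ)=(0.055072, -0.149143) → end (x,ẋ)=(-0.671416, -4.105452)

x = -0.6714, ẋ = -4.1055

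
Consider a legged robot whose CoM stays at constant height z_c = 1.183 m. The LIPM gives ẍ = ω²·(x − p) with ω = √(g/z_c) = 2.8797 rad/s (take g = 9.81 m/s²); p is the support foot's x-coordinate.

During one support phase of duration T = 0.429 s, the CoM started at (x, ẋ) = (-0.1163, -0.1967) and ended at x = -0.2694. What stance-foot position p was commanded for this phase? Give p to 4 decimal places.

p = -0.0637

ωT = 2.8797·0.429 = 1.235391; cosh(ωT) = 1.865223, sinh(ωT) = 1.574502
x(T) = p + (x₀−p)·cosh(ωT) + (ẋ₀/ω)·sinh(ωT) ⇒ p·(1 − cosh) = x(T) − x₀·cosh − (ẋ₀/ω)·sinh
numerator   = -0.2694 − (-0.1163)·1.865223 − (-0.1967/2.8797)·1.574502 = 0.055073
denominator = 1 − 1.865223 = -0.865223
p = 0.055073 / -0.865223 = -0.0637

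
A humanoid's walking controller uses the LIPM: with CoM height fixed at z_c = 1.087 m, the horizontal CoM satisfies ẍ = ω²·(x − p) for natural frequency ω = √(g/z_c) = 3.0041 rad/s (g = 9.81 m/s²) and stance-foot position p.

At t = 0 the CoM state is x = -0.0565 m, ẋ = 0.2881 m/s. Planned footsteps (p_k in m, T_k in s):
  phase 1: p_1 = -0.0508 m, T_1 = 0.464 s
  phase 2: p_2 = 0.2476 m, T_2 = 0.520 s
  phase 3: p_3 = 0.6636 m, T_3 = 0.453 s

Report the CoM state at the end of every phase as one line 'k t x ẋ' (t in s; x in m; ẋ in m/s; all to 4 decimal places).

1 0.4640 0.1184 0.5840
2 0.9840 0.3691 0.5687
3 1.4370 0.3964 -0.4300

phase 1: p=-0.0508, T=0.464, ωT=1.393902, cosh=2.139327, sinh=1.891222; start (x,ẋ)=(-0.056500, 0.288100) → end (x,ẋ)=(0.118378, 0.583956)
phase 2: p=0.2476, T=0.520, ωT=1.562132, cosh=2.489333, sinh=2.279645; start (x,ẋ)=(0.118378, 0.583956) → end (x,ẋ)=(0.369056, 0.568714)
phase 3: p=0.6636, T=0.453, ωT=1.360857, cosh=2.077988, sinh=1.821547; start (x,ẋ)=(0.369056, 0.568714) → end (x,ẋ)=(0.396383, -0.429997)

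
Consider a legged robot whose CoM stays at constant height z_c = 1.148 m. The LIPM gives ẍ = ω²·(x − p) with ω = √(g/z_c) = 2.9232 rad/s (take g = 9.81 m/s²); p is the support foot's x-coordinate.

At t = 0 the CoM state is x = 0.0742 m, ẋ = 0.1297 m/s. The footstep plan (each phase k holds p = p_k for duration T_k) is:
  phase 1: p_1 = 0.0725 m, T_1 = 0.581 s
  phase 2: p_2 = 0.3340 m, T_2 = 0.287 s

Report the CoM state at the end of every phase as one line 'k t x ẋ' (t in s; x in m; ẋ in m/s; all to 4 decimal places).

1 0.5810 0.1945 0.3794
2 0.8680 0.2646 0.1372

phase 1: p=0.0725, T=0.581, ωT=1.698379, cosh=2.824031, sinh=2.641051; start (x,ẋ)=(0.074200, 0.129700) → end (x,ẋ)=(0.194482, 0.379401)
phase 2: p=0.3340, T=0.287, ωT=0.838958, cosh=1.373058, sinh=0.940898; start (x,ẋ)=(0.194482, 0.379401) → end (x,ẋ)=(0.264553, 0.137206)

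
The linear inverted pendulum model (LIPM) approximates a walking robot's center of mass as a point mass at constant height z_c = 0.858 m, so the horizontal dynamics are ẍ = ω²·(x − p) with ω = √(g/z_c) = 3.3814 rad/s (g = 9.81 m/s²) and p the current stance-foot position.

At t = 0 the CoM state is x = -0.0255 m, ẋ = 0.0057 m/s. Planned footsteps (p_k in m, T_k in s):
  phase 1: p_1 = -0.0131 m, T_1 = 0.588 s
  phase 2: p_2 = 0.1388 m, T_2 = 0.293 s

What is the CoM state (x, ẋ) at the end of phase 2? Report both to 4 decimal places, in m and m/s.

x = -0.1997, ẋ = -0.9514

phase 1: p=-0.0131, T=0.588, ωT=1.988263, cosh=3.719886, sinh=3.582953; start (x,ẋ)=(-0.025500, 0.005700) → end (x,ẋ)=(-0.053187, -0.129028)
phase 2: p=0.1388, T=0.293, ωT=0.990750, cosh=1.532276, sinh=1.160978; start (x,ẋ)=(-0.053187, -0.129028) → end (x,ẋ)=(-0.199677, -0.951395)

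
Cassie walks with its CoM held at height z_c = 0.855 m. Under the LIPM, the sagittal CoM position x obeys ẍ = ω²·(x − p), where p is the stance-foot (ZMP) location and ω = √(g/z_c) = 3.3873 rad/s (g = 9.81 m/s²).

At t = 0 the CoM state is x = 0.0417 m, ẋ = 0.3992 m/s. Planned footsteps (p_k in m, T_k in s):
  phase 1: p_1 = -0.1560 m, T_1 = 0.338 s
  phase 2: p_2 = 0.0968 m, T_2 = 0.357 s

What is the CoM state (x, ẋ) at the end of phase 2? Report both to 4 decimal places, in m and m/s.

phase 1: p=-0.1560, T=0.338, ωT=1.144907, cosh=1.730202, sinh=1.411948; start (x,ẋ)=(0.041700, 0.399200) → end (x,ẋ)=(0.352462, 1.636235)
phase 2: p=0.0968, T=0.357, ωT=1.209266, cosh=1.824720, sinh=1.526304; start (x,ẋ)=(0.352462, 1.636235) → end (x,ẋ)=(1.300592, 4.307456)

x = 1.3006, ẋ = 4.3075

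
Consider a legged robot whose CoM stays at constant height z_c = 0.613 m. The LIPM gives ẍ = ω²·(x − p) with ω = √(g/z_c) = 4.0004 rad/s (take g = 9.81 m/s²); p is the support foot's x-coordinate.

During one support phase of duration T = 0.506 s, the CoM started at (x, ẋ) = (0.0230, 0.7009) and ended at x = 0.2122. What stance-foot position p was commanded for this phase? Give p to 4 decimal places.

ωT = 4.0004·0.506 = 2.024202; cosh(ωT) = 3.851085, sinh(ωT) = 3.718986
x(T) = p + (x₀−p)·cosh(ωT) + (ẋ₀/ω)·sinh(ωT) ⇒ p·(1 − cosh) = x(T) − x₀·cosh − (ẋ₀/ω)·sinh
numerator   = 0.2122 − (0.0230)·3.851085 − (0.7009/4.0004)·3.718986 = -0.527969
denominator = 1 − 3.851085 = -2.851085
p = -0.527969 / -2.851085 = 0.1852

p = 0.1852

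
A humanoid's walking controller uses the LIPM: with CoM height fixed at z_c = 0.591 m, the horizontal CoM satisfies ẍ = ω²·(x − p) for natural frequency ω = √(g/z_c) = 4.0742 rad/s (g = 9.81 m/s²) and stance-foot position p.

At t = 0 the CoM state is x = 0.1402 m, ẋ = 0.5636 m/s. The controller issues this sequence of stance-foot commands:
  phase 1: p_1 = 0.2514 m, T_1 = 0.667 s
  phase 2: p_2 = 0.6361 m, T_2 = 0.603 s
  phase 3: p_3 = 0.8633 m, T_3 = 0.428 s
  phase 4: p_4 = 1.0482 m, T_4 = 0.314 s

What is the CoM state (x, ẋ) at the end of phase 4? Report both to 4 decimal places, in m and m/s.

phase 1: p=0.2514, T=0.667, ωT=2.717491, cosh=7.604164, sinh=7.538124; start (x,ẋ)=(0.140200, 0.563600) → end (x,ẋ)=(0.448595, 0.870552)
phase 2: p=0.6361, T=0.603, ωT=2.456743, cosh=5.876230, sinh=5.790516; start (x,ẋ)=(0.448595, 0.870552) → end (x,ẋ)=(0.771563, 0.692000)
phase 3: p=0.8633, T=0.428, ωT=1.743758, cosh=2.946827, sinh=2.771965; start (x,ẋ)=(0.771563, 0.692000) → end (x,ẋ)=(1.063783, 1.003168)
phase 4: p=1.0482, T=0.314, ωT=1.279299, cosh=1.936175, sinh=1.657943; start (x,ẋ)=(1.063783, 1.003168) → end (x,ẋ)=(1.486597, 2.047567)

x = 1.4866, ẋ = 2.0476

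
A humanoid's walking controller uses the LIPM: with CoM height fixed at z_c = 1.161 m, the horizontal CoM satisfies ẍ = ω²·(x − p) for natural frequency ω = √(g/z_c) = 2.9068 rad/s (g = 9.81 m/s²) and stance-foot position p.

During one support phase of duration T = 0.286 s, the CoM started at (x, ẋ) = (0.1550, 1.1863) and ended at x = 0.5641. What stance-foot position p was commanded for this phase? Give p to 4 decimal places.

ωT = 2.9068·0.286 = 0.831345; cosh(ωT) = 1.365934, sinh(ωT) = 0.930471
x(T) = p + (x₀−p)·cosh(ωT) + (ẋ₀/ω)·sinh(ωT) ⇒ p·(1 − cosh) = x(T) − x₀·cosh − (ẋ₀/ω)·sinh
numerator   = 0.5641 − (0.1550)·1.365934 − (1.1863/2.9068)·0.930471 = -0.027356
denominator = 1 − 1.365934 = -0.365934
p = -0.027356 / -0.365934 = 0.0748

p = 0.0748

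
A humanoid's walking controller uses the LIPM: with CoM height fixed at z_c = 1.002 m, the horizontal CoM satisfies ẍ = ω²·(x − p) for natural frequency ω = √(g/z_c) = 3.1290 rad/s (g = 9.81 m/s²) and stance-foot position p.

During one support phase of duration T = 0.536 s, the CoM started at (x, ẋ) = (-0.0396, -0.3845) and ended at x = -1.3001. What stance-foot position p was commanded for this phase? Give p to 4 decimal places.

p = 0.4937

ωT = 3.1290·0.536 = 1.677144; cosh(ωT) = 2.768580, sinh(ωT) = 2.581673
x(T) = p + (x₀−p)·cosh(ωT) + (ẋ₀/ω)·sinh(ωT) ⇒ p·(1 − cosh) = x(T) − x₀·cosh − (ẋ₀/ω)·sinh
numerator   = -1.3001 − (-0.0396)·2.768580 − (-0.3845/3.1290)·2.581673 = -0.873221
denominator = 1 − 2.768580 = -1.768580
p = -0.873221 / -1.768580 = 0.4937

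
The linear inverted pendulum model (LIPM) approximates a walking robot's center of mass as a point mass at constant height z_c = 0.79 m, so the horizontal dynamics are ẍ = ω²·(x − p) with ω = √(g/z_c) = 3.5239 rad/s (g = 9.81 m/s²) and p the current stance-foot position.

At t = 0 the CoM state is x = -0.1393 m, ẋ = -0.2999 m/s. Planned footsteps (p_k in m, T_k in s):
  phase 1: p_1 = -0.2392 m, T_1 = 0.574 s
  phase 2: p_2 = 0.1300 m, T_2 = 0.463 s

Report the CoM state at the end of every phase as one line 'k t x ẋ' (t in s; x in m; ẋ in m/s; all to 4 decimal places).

1 0.5740 -0.1710 0.1539
2 1.0370 -0.5615 -2.1992

phase 1: p=-0.2392, T=0.574, ωT=2.022719, cosh=3.845571, sinh=3.713276; start (x,ẋ)=(-0.139300, -0.299900) → end (x,ẋ)=(-0.171044, 0.153926)
phase 2: p=0.1300, T=0.463, ωT=1.631566, cosh=2.653748, sinh=2.458125; start (x,ẋ)=(-0.171044, 0.153926) → end (x,ẋ)=(-0.561523, -2.199220)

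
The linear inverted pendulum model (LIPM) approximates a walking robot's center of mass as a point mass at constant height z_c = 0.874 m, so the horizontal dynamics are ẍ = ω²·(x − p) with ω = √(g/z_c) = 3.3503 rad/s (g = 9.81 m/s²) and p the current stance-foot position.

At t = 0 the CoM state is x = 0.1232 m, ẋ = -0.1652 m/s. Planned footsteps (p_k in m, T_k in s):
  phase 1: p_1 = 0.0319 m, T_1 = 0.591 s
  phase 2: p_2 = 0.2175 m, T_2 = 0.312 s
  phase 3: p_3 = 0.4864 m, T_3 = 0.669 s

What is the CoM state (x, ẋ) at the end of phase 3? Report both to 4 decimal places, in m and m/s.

phase 1: p=0.0319, T=0.591, ωT=1.980027, cosh=3.690503, sinh=3.552438; start (x,ẋ)=(0.123200, -0.165200) → end (x,ẋ)=(0.193676, 0.476957)
phase 2: p=0.2175, T=0.312, ωT=1.045294, cosh=1.597911, sinh=1.246322; start (x,ẋ)=(0.193676, 0.476957) → end (x,ẋ)=(0.356860, 0.662655)
phase 3: p=0.4864, T=0.669, ωT=2.241351, cosh=4.756171, sinh=4.649856; start (x,ẋ)=(0.356860, 0.662655) → end (x,ẋ)=(0.789982, 1.133682)

x = 0.7900, ẋ = 1.1337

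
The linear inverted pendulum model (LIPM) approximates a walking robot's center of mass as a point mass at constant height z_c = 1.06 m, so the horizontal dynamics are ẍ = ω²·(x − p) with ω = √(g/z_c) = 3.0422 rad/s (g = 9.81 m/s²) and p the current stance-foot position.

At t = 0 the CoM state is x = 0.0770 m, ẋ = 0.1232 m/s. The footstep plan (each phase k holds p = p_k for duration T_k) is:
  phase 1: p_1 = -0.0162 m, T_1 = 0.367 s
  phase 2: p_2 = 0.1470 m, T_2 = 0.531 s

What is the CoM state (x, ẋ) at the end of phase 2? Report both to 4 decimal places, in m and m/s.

phase 1: p=-0.0162, T=0.367, ωT=1.116487, cosh=1.690768, sinh=1.363340; start (x,ẋ)=(0.077000, 0.123200) → end (x,ẋ)=(0.196591, 0.594854)
phase 2: p=0.1470, T=0.531, ωT=1.615408, cosh=2.614375, sinh=2.415566; start (x,ẋ)=(0.196591, 0.594854) → end (x,ẋ)=(0.748975, 1.919597)

x = 0.7490, ẋ = 1.9196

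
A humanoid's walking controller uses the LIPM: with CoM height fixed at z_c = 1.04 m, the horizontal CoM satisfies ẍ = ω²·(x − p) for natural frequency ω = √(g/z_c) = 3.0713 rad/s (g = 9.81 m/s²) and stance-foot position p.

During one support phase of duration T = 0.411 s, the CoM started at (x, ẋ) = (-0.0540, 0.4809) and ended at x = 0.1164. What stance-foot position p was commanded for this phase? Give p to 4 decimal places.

ωT = 3.0713·0.411 = 1.262304; cosh(ωT) = 1.908278, sinh(ωT) = 1.625277
x(T) = p + (x₀−p)·cosh(ωT) + (ẋ₀/ω)·sinh(ωT) ⇒ p·(1 − cosh) = x(T) − x₀·cosh − (ẋ₀/ω)·sinh
numerator   = 0.1164 − (-0.0540)·1.908278 − (0.4809/3.0713)·1.625277 = -0.035037
denominator = 1 − 1.908278 = -0.908278
p = -0.035037 / -0.908278 = 0.0386

p = 0.0386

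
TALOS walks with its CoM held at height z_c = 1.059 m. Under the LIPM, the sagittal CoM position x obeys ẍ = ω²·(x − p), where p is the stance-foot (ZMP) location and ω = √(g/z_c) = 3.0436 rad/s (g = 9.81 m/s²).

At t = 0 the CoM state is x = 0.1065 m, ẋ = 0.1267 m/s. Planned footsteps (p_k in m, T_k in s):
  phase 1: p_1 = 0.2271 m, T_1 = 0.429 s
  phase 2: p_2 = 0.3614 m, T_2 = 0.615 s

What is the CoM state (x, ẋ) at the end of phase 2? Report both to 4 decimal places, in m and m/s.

x = -1.0359, ẋ = -4.1695

phase 1: p=0.2271, T=0.429, ωT=1.305704, cosh=1.980635, sinh=1.709653; start (x,ẋ)=(0.106500, 0.126700) → end (x,ẋ)=(0.059405, -0.376596)
phase 2: p=0.3614, T=0.615, ωT=1.871814, cosh=3.326961, sinh=3.173116; start (x,ẋ)=(0.059405, -0.376596) → end (x,ẋ)=(-1.035945, -4.169491)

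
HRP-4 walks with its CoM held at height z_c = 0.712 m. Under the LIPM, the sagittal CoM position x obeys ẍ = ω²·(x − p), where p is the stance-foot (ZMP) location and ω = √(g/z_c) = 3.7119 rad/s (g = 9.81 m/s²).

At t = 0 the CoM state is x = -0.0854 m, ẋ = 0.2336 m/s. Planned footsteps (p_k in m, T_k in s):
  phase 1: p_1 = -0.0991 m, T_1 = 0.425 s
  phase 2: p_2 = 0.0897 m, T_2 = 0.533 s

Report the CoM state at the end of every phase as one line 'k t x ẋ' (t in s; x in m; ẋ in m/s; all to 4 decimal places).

phase 1: p=-0.0991, T=0.425, ωT=1.577557, cosh=2.524795, sinh=2.318317; start (x,ẋ)=(-0.085400, 0.233600) → end (x,ẋ)=(0.081388, 0.707686)
phase 2: p=0.0897, T=0.533, ωT=1.978443, cosh=3.684879, sinh=3.546594; start (x,ẋ)=(0.081388, 0.707686) → end (x,ẋ)=(0.735240, 2.498307)

1 0.4250 0.0814 0.7077
2 0.9580 0.7352 2.4983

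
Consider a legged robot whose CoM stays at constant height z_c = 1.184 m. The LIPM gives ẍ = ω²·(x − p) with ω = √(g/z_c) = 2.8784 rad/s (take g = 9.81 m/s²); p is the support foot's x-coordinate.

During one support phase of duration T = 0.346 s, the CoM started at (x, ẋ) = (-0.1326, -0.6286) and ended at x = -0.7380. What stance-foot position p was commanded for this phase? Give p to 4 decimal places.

ωT = 2.8784·0.346 = 0.995926; cosh(ωT) = 1.538306, sinh(ωT) = 1.168925
x(T) = p + (x₀−p)·cosh(ωT) + (ẋ₀/ω)·sinh(ωT) ⇒ p·(1 − cosh) = x(T) − x₀·cosh − (ẋ₀/ω)·sinh
numerator   = -0.7380 − (-0.1326)·1.538306 − (-0.6286/2.8784)·1.168925 = -0.278745
denominator = 1 − 1.538306 = -0.538306
p = -0.278745 / -0.538306 = 0.5178

p = 0.5178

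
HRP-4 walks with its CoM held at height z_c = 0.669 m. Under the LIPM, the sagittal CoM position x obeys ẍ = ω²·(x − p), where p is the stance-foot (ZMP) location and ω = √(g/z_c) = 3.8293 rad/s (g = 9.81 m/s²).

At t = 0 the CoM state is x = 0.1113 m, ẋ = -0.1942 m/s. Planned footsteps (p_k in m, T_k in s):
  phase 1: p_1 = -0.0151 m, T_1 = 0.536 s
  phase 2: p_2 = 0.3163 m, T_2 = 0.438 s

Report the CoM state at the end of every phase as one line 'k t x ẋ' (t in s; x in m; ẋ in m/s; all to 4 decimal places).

phase 1: p=-0.0151, T=0.536, ωT=2.052505, cosh=3.957898, sinh=3.829485; start (x,ẋ)=(0.111300, -0.194200) → end (x,ẋ)=(0.290969, 1.084937)
phase 2: p=0.3163, T=0.438, ωT=1.677233, cosh=2.768811, sinh=2.581921; start (x,ẋ)=(0.290969, 1.084937) → end (x,ẋ)=(0.977686, 2.753538)

1 0.5360 0.2910 1.0849
2 0.9740 0.9777 2.7535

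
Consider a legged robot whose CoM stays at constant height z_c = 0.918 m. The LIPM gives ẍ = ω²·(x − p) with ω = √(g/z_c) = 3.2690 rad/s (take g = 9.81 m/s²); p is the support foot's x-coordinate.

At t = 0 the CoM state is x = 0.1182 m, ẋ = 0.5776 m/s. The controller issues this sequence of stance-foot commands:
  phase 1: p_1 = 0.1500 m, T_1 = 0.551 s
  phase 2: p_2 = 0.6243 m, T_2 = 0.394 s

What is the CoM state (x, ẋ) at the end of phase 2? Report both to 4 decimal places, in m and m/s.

x = 1.2852, ẋ = 2.6193

phase 1: p=0.1500, T=0.551, ωT=1.801219, cosh=3.111062, sinh=2.945964; start (x,ẋ)=(0.118200, 0.577600) → end (x,ẋ)=(0.571591, 1.490704)
phase 2: p=0.6243, T=0.394, ωT=1.287986, cosh=1.950652, sinh=1.674826; start (x,ẋ)=(0.571591, 1.490704) → end (x,ẋ)=(1.285224, 2.619262)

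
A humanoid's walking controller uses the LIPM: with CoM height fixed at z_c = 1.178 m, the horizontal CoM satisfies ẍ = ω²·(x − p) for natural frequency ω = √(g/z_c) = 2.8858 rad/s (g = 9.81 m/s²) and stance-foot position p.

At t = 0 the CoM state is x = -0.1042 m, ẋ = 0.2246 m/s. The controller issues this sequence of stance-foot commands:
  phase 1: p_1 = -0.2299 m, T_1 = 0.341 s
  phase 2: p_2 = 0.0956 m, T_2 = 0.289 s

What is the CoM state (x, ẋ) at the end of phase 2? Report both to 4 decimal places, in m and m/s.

phase 1: p=-0.2299, T=0.341, ωT=0.984058, cosh=1.524541, sinh=1.150749; start (x,ẋ)=(-0.104200, 0.224600) → end (x,ẋ)=(0.051297, 0.759840)
phase 2: p=0.0956, T=0.289, ωT=0.833996, cosh=1.368406, sinh=0.934096; start (x,ẋ)=(0.051297, 0.759840) → end (x,ẋ)=(0.280926, 0.920346)

x = 0.2809, ẋ = 0.9203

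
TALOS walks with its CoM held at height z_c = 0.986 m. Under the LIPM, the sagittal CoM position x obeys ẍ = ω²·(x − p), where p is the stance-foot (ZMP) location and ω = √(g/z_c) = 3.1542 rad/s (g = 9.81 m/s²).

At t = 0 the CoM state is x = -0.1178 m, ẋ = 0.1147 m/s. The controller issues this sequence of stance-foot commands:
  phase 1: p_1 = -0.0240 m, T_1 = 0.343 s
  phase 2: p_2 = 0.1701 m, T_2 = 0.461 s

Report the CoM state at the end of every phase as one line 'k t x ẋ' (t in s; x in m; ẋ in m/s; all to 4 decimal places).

phase 1: p=-0.0240, T=0.343, ωT=1.081891, cosh=1.644603, sinh=1.305649; start (x,ẋ)=(-0.117800, 0.114700) → end (x,ẋ)=(-0.130785, -0.197659)
phase 2: p=0.1701, T=0.461, ωT=1.454086, cosh=2.257092, sinh=2.023478; start (x,ẋ)=(-0.130785, -0.197659) → end (x,ẋ)=(-0.635826, -2.366518)

1 0.3430 -0.1308 -0.1977
2 0.8040 -0.6358 -2.3665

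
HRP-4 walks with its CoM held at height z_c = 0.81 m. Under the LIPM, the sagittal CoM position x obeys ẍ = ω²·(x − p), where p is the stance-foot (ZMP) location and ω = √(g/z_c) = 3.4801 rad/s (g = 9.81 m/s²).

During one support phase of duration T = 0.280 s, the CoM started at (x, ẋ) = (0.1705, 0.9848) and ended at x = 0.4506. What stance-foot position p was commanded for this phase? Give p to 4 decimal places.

p = 0.2511

ωT = 3.4801·0.280 = 0.974428; cosh(ωT) = 1.513530, sinh(ωT) = 1.136122
x(T) = p + (x₀−p)·cosh(ωT) + (ẋ₀/ω)·sinh(ωT) ⇒ p·(1 − cosh) = x(T) − x₀·cosh − (ẋ₀/ω)·sinh
numerator   = 0.4506 − (0.1705)·1.513530 − (0.9848/3.4801)·1.136122 = -0.128957
denominator = 1 − 1.513530 = -0.513530
p = -0.128957 / -0.513530 = 0.2511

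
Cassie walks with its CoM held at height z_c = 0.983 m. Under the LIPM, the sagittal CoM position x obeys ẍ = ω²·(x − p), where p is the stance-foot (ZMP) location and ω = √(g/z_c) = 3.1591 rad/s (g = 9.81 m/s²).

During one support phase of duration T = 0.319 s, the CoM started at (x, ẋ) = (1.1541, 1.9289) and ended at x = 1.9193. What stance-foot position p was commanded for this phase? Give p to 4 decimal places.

ωT = 3.1591·0.319 = 1.007753; cosh(ωT) = 1.552238, sinh(ωT) = 1.187200
x(T) = p + (x₀−p)·cosh(ωT) + (ẋ₀/ω)·sinh(ωT) ⇒ p·(1 − cosh) = x(T) − x₀·cosh − (ẋ₀/ω)·sinh
numerator   = 1.9193 − (1.1541)·1.552238 − (1.9289/3.1591)·1.187200 = -0.597025
denominator = 1 − 1.552238 = -0.552238
p = -0.597025 / -0.552238 = 1.0811

p = 1.0811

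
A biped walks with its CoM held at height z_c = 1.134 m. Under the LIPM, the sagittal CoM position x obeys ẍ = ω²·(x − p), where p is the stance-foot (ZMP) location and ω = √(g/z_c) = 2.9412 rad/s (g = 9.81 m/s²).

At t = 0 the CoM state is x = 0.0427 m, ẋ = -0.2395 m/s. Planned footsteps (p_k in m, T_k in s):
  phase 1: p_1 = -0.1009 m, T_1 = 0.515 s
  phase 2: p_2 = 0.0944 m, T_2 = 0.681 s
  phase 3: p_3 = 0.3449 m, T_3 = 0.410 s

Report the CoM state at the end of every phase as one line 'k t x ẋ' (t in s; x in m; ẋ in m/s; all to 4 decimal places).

1 0.5150 0.0652 0.3431
2 1.1960 0.4086 0.9821
3 1.6060 0.9685 2.0721

phase 1: p=-0.1009, T=0.515, ωT=1.514718, cosh=2.384004, sinh=2.164134; start (x,ẋ)=(0.042700, -0.239500) → end (x,ẋ)=(0.065219, 0.343067)
phase 2: p=0.0944, T=0.681, ωT=2.002957, cosh=3.772938, sinh=3.638002; start (x,ẋ)=(0.065219, 0.343067) → end (x,ẋ)=(0.408645, 0.982130)
phase 3: p=0.3449, T=0.410, ωT=1.205892, cosh=1.819581, sinh=1.520156; start (x,ẋ)=(0.408645, 0.982130) → end (x,ẋ)=(0.968501, 2.072072)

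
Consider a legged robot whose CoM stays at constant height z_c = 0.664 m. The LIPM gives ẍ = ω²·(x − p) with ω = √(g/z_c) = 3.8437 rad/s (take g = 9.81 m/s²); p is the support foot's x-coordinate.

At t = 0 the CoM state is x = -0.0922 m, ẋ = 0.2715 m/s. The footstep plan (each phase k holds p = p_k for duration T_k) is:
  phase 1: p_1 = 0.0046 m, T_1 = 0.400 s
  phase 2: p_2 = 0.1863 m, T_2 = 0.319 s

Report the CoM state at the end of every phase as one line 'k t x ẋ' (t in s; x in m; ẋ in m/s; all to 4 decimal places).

phase 1: p=0.0046, T=0.400, ωT=1.537480, cosh=2.433886, sinh=2.218964; start (x,ẋ)=(-0.092200, 0.271500) → end (x,ẋ)=(-0.074264, -0.164810)
phase 2: p=0.1863, T=0.319, ωT=1.226140, cosh=1.850736, sinh=1.557314; start (x,ẋ)=(-0.074264, -0.164810) → end (x,ẋ)=(-0.362709, -1.864713)

1 0.4000 -0.0743 -0.1648
2 0.7190 -0.3627 -1.8647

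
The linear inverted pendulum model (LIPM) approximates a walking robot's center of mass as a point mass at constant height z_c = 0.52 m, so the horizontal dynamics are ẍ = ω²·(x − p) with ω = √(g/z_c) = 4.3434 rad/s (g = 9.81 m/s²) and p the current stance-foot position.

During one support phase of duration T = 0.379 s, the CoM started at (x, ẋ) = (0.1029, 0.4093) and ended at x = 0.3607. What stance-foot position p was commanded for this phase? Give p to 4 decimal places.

ωT = 4.3434·0.379 = 1.646149; cosh(ωT) = 2.689878, sinh(ωT) = 2.497087
x(T) = p + (x₀−p)·cosh(ωT) + (ẋ₀/ω)·sinh(ωT) ⇒ p·(1 − cosh) = x(T) − x₀·cosh − (ẋ₀/ω)·sinh
numerator   = 0.3607 − (0.1029)·2.689878 − (0.4093/4.3434)·2.497087 = -0.151401
denominator = 1 − 2.689878 = -1.689878
p = -0.151401 / -1.689878 = 0.0896

p = 0.0896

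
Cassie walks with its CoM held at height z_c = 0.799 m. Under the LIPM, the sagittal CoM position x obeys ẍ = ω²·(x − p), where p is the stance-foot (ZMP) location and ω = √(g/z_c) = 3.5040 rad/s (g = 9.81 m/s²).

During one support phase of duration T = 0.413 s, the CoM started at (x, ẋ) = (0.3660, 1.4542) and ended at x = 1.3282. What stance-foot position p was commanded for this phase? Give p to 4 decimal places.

p = 0.2623

ωT = 3.5040·0.413 = 1.447152; cosh(ωT) = 2.243115, sinh(ωT) = 2.007876
x(T) = p + (x₀−p)·cosh(ωT) + (ẋ₀/ω)·sinh(ωT) ⇒ p·(1 − cosh) = x(T) − x₀·cosh − (ẋ₀/ω)·sinh
numerator   = 1.3282 − (0.3660)·2.243115 − (1.4542/3.5040)·2.007876 = -0.326071
denominator = 1 − 2.243115 = -1.243115
p = -0.326071 / -1.243115 = 0.2623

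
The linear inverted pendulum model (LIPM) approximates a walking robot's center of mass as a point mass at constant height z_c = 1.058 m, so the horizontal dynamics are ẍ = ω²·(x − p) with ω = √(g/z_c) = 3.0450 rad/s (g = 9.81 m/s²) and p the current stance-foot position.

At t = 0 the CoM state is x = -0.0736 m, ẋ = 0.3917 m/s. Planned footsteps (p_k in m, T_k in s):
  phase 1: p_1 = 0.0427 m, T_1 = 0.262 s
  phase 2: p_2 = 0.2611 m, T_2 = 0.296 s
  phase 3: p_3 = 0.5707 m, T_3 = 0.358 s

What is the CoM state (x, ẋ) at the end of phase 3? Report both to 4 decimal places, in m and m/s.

phase 1: p=0.0427, T=0.262, ωT=0.797790, cosh=1.335475, sinh=0.885152; start (x,ẋ)=(-0.073600, 0.391700) → end (x,ẋ)=(0.001248, 0.209644)
phase 2: p=0.2611, T=0.296, ωT=0.901320, cosh=1.434443, sinh=1.028409; start (x,ẋ)=(0.001248, 0.209644) → end (x,ẋ)=(-0.040839, -0.513008)
phase 3: p=0.5707, T=0.358, ωT=1.090110, cosh=1.655390, sinh=1.319211; start (x,ẋ)=(-0.040839, -0.513008) → end (x,ẋ)=(-0.663890, -3.305778)

x = -0.6639, ẋ = -3.3058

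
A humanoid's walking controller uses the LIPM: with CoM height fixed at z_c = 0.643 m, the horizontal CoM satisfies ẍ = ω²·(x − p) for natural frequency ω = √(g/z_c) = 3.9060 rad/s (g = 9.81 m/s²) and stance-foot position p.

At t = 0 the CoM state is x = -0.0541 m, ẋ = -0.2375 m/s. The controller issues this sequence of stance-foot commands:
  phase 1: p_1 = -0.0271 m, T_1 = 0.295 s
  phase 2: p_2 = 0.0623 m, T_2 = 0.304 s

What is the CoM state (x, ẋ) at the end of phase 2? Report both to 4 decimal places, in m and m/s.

x = -0.5519, ẋ = -2.3052

phase 1: p=-0.0271, T=0.295, ωT=1.152270, cosh=1.740644, sinh=1.424726; start (x,ẋ)=(-0.054100, -0.237500) → end (x,ẋ)=(-0.160726, -0.563657)
phase 2: p=0.0623, T=0.304, ωT=1.187424, cosh=1.791815, sinh=1.486809; start (x,ẋ)=(-0.160726, -0.563657) → end (x,ẋ)=(-0.551877, -2.305190)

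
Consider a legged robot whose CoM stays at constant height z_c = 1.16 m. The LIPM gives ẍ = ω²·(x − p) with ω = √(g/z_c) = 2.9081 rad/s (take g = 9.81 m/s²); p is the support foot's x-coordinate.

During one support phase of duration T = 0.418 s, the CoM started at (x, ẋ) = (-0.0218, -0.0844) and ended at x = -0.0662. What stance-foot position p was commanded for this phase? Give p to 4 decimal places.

ωT = 2.9081·0.418 = 1.215586; cosh(ωT) = 1.834403, sinh(ωT) = 1.537866
x(T) = p + (x₀−p)·cosh(ωT) + (ẋ₀/ω)·sinh(ωT) ⇒ p·(1 − cosh) = x(T) − x₀·cosh − (ẋ₀/ω)·sinh
numerator   = -0.0662 − (-0.0218)·1.834403 − (-0.0844/2.9081)·1.537866 = 0.018423
denominator = 1 − 1.834403 = -0.834403
p = 0.018423 / -0.834403 = -0.0221

p = -0.0221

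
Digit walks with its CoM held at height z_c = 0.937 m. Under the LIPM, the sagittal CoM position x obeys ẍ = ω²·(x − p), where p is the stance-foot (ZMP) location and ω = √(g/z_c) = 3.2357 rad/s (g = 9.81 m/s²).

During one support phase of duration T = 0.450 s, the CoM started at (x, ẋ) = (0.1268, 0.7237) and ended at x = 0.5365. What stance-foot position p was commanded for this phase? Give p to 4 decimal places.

ωT = 3.2357·0.450 = 1.456065; cosh(ωT) = 2.261100, sinh(ωT) = 2.027948
x(T) = p + (x₀−p)·cosh(ωT) + (ẋ₀/ω)·sinh(ωT) ⇒ p·(1 − cosh) = x(T) − x₀·cosh − (ẋ₀/ω)·sinh
numerator   = 0.5365 − (0.1268)·2.261100 − (0.7237/3.2357)·2.027948 = -0.203781
denominator = 1 − 2.261100 = -1.261100
p = -0.203781 / -1.261100 = 0.1616

p = 0.1616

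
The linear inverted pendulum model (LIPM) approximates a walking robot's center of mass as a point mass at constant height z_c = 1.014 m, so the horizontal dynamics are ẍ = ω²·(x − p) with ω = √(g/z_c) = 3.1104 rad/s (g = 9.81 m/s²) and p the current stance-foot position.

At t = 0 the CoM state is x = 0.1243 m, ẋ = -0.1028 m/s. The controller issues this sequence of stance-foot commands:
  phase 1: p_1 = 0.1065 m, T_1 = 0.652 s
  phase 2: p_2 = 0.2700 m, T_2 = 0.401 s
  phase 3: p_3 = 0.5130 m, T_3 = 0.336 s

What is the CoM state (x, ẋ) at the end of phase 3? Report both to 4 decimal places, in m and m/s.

phase 1: p=0.1065, T=0.652, ωT=2.027981, cosh=3.865164, sinh=3.733563; start (x,ẋ)=(0.124300, -0.102800) → end (x,ẋ)=(0.051904, -0.190630)
phase 2: p=0.2700, T=0.401, ωT=1.247270, cosh=1.884058, sinh=1.596770; start (x,ẋ)=(0.051904, -0.190630) → end (x,ẋ)=(-0.238768, -1.442351)
phase 3: p=0.5130, T=0.336, ωT=1.045094, cosh=1.597663, sinh=1.246004; start (x,ẋ)=(-0.238768, -1.442351) → end (x,ẋ)=(-1.265867, -5.217921)

x = -1.2659, ẋ = -5.2179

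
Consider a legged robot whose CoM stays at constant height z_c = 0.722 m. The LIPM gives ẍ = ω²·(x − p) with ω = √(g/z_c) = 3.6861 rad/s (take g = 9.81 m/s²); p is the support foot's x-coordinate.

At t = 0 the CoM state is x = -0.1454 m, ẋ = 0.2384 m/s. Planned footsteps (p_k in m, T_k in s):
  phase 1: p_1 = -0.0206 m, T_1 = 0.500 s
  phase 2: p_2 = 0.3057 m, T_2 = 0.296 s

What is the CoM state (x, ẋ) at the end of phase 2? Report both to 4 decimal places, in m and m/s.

x = -0.8052, ẋ = -3.6539

phase 1: p=-0.0206, T=0.500, ωT=1.843050, cosh=3.237053, sinh=3.078719; start (x,ẋ)=(-0.145400, 0.238400) → end (x,ẋ)=(-0.225467, -0.644575)
phase 2: p=0.3057, T=0.296, ωT=1.091086, cosh=1.656678, sinh=1.320827; start (x,ẋ)=(-0.225467, -0.644575) → end (x,ẋ)=(-0.805241, -3.653945)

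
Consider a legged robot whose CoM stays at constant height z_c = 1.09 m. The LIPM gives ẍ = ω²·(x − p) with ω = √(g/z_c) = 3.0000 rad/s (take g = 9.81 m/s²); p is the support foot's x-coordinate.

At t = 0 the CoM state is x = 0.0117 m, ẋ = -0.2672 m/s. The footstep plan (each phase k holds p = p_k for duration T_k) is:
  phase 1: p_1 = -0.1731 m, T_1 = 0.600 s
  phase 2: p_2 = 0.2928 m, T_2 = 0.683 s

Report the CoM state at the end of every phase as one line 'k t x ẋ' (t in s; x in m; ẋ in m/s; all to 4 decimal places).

1 0.6000 0.1391 0.8008
2 1.2830 0.7051 1.3996

phase 1: p=-0.1731, T=0.600, ωT=1.800000, cosh=3.107473, sinh=2.942174; start (x,ẋ)=(0.011700, -0.267200) → end (x,ẋ)=(0.139111, 0.800825)
phase 2: p=0.2928, T=0.683, ωT=2.049000, cosh=3.944500, sinh=3.815637; start (x,ẋ)=(0.139111, 0.800825) → end (x,ẋ)=(0.705127, 1.399593)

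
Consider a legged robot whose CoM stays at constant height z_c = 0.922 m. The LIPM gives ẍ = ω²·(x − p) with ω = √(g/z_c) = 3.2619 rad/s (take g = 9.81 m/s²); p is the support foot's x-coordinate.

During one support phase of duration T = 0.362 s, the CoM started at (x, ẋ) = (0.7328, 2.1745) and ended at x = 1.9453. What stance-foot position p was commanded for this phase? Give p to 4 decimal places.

p = 0.4397

ωT = 3.2619·0.362 = 1.180808; cosh(ωT) = 1.782017, sinh(ωT) = 1.474987
x(T) = p + (x₀−p)·cosh(ωT) + (ẋ₀/ω)·sinh(ωT) ⇒ p·(1 − cosh) = x(T) − x₀·cosh − (ẋ₀/ω)·sinh
numerator   = 1.9453 − (0.7328)·1.782017 − (2.1745/3.2619)·1.474987 = -0.343842
denominator = 1 − 1.782017 = -0.782017
p = -0.343842 / -0.782017 = 0.4397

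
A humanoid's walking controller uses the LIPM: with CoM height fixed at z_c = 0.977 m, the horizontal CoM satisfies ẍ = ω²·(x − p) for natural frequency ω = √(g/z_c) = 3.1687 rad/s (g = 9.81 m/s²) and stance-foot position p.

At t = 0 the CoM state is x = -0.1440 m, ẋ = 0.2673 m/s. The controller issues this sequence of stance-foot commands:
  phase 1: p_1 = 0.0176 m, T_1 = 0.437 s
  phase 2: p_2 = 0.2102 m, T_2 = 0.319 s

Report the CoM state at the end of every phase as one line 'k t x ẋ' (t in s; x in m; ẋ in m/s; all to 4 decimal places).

phase 1: p=0.0176, T=0.437, ωT=1.384722, cosh=2.122054, sinh=1.871661; start (x,ẋ)=(-0.144000, 0.267300) → end (x,ẋ)=(-0.167437, -0.391181)
phase 2: p=0.2102, T=0.319, ωT=1.010815, cosh=1.555881, sinh=1.191959; start (x,ẋ)=(-0.167437, -0.391181) → end (x,ẋ)=(-0.524508, -2.034953)

1 0.4370 -0.1674 -0.3912
2 0.7560 -0.5245 -2.0350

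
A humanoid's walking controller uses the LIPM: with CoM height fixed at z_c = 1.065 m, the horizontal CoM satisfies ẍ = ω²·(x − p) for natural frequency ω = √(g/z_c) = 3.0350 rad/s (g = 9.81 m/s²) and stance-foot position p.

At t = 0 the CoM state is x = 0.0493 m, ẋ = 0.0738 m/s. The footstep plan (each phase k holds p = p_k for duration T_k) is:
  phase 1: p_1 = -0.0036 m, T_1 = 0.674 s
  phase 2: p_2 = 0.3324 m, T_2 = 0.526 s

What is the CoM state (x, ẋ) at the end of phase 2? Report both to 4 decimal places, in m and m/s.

x = 0.9432, ẋ = 2.0582

phase 1: p=-0.0036, T=0.674, ωT=2.045590, cosh=3.931512, sinh=3.802208; start (x,ẋ)=(0.049300, 0.073800) → end (x,ẋ)=(0.296833, 0.900596)
phase 2: p=0.3324, T=0.526, ωT=1.596410, cosh=2.568953, sinh=2.366330; start (x,ẋ)=(0.296833, 0.900596) → end (x,ẋ)=(0.943206, 2.058150)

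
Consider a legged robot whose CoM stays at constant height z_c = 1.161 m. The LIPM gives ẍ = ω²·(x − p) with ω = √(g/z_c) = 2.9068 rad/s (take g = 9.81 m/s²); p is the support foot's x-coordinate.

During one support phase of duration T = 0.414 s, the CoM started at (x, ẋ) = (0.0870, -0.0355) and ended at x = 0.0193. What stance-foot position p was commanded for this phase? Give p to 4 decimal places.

ωT = 2.9068·0.414 = 1.203415; cosh(ωT) = 1.815821, sinh(ωT) = 1.515654
x(T) = p + (x₀−p)·cosh(ωT) + (ẋ₀/ω)·sinh(ωT) ⇒ p·(1 − cosh) = x(T) − x₀·cosh − (ẋ₀/ω)·sinh
numerator   = 0.0193 − (0.0870)·1.815821 − (-0.0355/2.9068)·1.515654 = -0.120166
denominator = 1 − 1.815821 = -0.815821
p = -0.120166 / -0.815821 = 0.1473

p = 0.1473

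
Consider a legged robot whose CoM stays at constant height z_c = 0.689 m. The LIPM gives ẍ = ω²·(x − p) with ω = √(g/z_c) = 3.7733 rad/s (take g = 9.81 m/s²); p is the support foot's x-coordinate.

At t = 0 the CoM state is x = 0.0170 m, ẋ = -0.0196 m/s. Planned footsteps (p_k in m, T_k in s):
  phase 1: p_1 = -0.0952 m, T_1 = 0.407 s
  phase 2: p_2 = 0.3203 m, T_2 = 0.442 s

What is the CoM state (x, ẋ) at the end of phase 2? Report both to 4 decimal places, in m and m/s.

phase 1: p=-0.0952, T=0.407, ωT=1.535733, cosh=2.430014, sinh=2.214716; start (x,ẋ)=(0.017000, -0.019600) → end (x,ẋ)=(0.165943, 0.890003)
phase 2: p=0.3203, T=0.442, ωT=1.667799, cosh=2.744574, sinh=2.555912; start (x,ẋ)=(0.165943, 0.890003) → end (x,ẋ)=(0.499517, 0.954031)

x = 0.4995, ẋ = 0.9540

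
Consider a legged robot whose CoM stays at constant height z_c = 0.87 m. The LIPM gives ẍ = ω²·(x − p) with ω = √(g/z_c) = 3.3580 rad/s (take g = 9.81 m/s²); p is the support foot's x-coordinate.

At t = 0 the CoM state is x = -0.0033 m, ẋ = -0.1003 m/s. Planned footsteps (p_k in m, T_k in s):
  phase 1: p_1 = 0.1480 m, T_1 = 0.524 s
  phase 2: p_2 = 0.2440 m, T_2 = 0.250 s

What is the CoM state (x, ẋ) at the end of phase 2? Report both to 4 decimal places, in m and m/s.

x = -1.1109, ẋ = -4.3801

phase 1: p=0.1480, T=0.524, ωT=1.759592, cosh=2.991091, sinh=2.818976; start (x,ẋ)=(-0.003300, -0.100300) → end (x,ẋ)=(-0.388752, -1.732230)
phase 2: p=0.2440, T=0.250, ωT=0.839500, cosh=1.373568, sinh=0.941641; start (x,ẋ)=(-0.388752, -1.732230) → end (x,ẋ)=(-1.110875, -4.380117)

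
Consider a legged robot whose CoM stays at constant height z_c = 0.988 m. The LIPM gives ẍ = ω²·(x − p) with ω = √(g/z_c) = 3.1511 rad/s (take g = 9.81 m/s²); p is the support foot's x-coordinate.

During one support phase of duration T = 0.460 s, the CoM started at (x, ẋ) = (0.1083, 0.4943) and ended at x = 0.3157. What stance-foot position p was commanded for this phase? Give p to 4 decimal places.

ωT = 3.1511·0.460 = 1.449506; cosh(ωT) = 2.247848, sinh(ωT) = 2.013161
x(T) = p + (x₀−p)·cosh(ωT) + (ẋ₀/ω)·sinh(ωT) ⇒ p·(1 − cosh) = x(T) − x₀·cosh − (ẋ₀/ω)·sinh
numerator   = 0.3157 − (0.1083)·2.247848 − (0.4943/3.1511)·2.013161 = -0.243538
denominator = 1 − 2.247848 = -1.247848
p = -0.243538 / -1.247848 = 0.1952

p = 0.1952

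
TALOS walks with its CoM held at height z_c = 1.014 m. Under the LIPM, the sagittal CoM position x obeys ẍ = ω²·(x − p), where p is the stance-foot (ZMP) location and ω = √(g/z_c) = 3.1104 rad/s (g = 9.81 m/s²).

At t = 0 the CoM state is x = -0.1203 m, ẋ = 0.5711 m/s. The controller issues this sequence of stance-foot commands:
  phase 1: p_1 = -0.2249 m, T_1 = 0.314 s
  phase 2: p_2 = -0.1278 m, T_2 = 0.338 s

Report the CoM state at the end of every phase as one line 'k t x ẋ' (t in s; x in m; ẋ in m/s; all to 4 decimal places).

1 0.3140 0.1429 1.2366
2 0.6520 0.8061 3.0428

phase 1: p=-0.2249, T=0.314, ωT=0.976666, cosh=1.516076, sinh=1.139511; start (x,ẋ)=(-0.120300, 0.571100) → end (x,ẋ)=(0.142907, 1.236568)
phase 2: p=-0.1278, T=0.338, ωT=1.051315, cosh=1.605445, sinh=1.255967; start (x,ẋ)=(0.142907, 1.236568) → end (x,ẋ)=(0.806126, 3.042775)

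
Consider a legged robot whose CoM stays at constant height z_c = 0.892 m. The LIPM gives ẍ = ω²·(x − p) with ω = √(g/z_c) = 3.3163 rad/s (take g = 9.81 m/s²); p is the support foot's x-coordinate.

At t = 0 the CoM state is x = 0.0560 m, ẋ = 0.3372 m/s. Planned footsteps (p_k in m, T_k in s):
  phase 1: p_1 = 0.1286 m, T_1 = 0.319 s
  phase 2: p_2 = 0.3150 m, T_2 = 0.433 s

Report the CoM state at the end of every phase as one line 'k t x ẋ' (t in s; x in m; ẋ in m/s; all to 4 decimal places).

1 0.3190 0.1402 0.2392
2 0.7520 0.0699 -0.6181

phase 1: p=0.1286, T=0.319, ωT=1.057900, cosh=1.613750, sinh=1.266565; start (x,ẋ)=(0.056000, 0.337200) → end (x,ẋ)=(0.140226, 0.239214)
phase 2: p=0.3150, T=0.433, ωT=1.435958, cosh=2.220779, sinh=1.982891; start (x,ẋ)=(0.140226, 0.239214) → end (x,ẋ)=(0.069896, -0.618051)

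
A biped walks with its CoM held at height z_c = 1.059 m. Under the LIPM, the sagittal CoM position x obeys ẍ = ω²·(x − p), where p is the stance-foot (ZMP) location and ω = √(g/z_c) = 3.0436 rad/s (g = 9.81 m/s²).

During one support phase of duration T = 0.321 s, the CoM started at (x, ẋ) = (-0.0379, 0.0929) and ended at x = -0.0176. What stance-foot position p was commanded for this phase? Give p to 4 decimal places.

ωT = 3.0436·0.321 = 0.976996; cosh(ωT) = 1.516452, sinh(ωT) = 1.140011
x(T) = p + (x₀−p)·cosh(ωT) + (ẋ₀/ω)·sinh(ωT) ⇒ p·(1 − cosh) = x(T) − x₀·cosh − (ẋ₀/ω)·sinh
numerator   = -0.0176 − (-0.0379)·1.516452 − (0.0929/3.0436)·1.140011 = 0.005077
denominator = 1 − 1.516452 = -0.516452
p = 0.005077 / -0.516452 = -0.0098

p = -0.0098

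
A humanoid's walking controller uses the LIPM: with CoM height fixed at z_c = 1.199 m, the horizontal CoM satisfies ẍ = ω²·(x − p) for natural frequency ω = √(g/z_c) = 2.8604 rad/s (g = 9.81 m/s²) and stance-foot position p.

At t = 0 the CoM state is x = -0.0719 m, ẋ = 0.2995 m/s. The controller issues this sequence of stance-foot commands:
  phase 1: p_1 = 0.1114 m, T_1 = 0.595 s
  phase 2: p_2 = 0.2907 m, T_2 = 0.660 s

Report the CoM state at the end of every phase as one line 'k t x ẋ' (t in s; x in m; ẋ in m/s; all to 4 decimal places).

phase 1: p=0.1114, T=0.595, ωT=1.701938, cosh=2.833448, sinh=2.651118; start (x,ẋ)=(-0.071900, 0.299500) → end (x,ẋ)=(-0.130384, -0.541394)
phase 2: p=0.2907, T=0.660, ωT=1.887864, cosh=3.378320, sinh=3.226925; start (x,ẋ)=(-0.130384, -0.541394) → end (x,ẋ)=(-1.742623, -5.715731)

1 0.5950 -0.1304 -0.5414
2 1.2550 -1.7426 -5.7157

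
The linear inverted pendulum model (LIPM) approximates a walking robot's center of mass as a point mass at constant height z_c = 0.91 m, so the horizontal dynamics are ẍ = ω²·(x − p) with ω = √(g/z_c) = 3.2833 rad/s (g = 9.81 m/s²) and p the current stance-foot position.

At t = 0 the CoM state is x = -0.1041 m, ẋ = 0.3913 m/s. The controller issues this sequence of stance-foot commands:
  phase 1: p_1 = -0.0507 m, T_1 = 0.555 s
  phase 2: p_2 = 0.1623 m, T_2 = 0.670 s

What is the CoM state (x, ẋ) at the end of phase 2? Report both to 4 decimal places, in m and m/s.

phase 1: p=-0.0507, T=0.555, ωT=1.822232, cosh=3.173655, sinh=3.011991; start (x,ẋ)=(-0.104100, 0.391300) → end (x,ẋ)=(0.138792, 0.713764)
phase 2: p=0.1623, T=0.670, ωT=2.199811, cosh=4.567066, sinh=4.456242; start (x,ẋ)=(0.138792, 0.713764) → end (x,ẋ)=(1.023693, 2.915866)

x = 1.0237, ẋ = 2.9159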